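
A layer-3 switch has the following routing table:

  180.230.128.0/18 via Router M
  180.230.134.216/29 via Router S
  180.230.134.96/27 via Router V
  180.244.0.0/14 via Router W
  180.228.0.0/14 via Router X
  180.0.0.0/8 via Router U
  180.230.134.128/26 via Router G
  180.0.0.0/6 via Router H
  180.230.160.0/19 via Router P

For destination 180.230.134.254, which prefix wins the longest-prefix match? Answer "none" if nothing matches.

180.230.128.0/18

Entries matching 180.230.134.254:
  180.0.0.0/6 (180.0.0.0 - 183.255.255.255)
  180.0.0.0/8 (180.0.0.0 - 180.255.255.255)
  180.228.0.0/14 (180.228.0.0 - 180.231.255.255)
  180.230.128.0/18 (180.230.128.0 - 180.230.191.255)
Most specific is 180.230.128.0/18.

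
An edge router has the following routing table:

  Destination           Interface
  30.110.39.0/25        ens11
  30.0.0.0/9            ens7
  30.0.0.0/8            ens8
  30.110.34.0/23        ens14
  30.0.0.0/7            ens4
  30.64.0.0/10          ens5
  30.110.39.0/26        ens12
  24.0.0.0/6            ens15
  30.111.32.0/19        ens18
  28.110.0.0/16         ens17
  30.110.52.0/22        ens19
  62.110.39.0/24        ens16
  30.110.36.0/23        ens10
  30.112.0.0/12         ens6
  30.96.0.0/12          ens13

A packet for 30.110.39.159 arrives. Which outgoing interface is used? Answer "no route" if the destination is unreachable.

Routes whose prefix contains 30.110.39.159:
  30.0.0.0/7 (30.0.0.0 - 31.255.255.255) -> ens4
  30.0.0.0/8 (30.0.0.0 - 30.255.255.255) -> ens8
  30.0.0.0/9 (30.0.0.0 - 30.127.255.255) -> ens7
  30.64.0.0/10 (30.64.0.0 - 30.127.255.255) -> ens5
  30.96.0.0/12 (30.96.0.0 - 30.111.255.255) -> ens13
More-specific entries that do NOT match:
  30.110.39.0/26 (30.110.39.0 - 30.110.39.63) does not contain 30.110.39.159
  30.110.39.0/25 (30.110.39.0 - 30.110.39.127) does not contain 30.110.39.159
  62.110.39.0/24 (62.110.39.0 - 62.110.39.255) does not contain 30.110.39.159
  30.110.34.0/23 (30.110.34.0 - 30.110.35.255) does not contain 30.110.39.159
  30.110.36.0/23 (30.110.36.0 - 30.110.37.255) does not contain 30.110.39.159
  30.110.52.0/22 (30.110.52.0 - 30.110.55.255) does not contain 30.110.39.159
  30.111.32.0/19 (30.111.32.0 - 30.111.63.255) does not contain 30.110.39.159
  28.110.0.0/16 (28.110.0.0 - 28.110.255.255) does not contain 30.110.39.159
Longest matching prefix is /12 -> interface ens13.

ens13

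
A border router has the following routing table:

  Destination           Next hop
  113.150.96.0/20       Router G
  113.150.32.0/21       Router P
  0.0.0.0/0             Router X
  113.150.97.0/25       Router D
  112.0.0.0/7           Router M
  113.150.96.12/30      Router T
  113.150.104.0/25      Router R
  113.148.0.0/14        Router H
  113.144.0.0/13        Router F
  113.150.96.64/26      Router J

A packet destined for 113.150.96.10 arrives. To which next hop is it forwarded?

Router G

Routes whose prefix contains 113.150.96.10:
  0.0.0.0/0 (default, matches everything) -> Router X
  112.0.0.0/7 (112.0.0.0 - 113.255.255.255) -> Router M
  113.144.0.0/13 (113.144.0.0 - 113.151.255.255) -> Router F
  113.148.0.0/14 (113.148.0.0 - 113.151.255.255) -> Router H
  113.150.96.0/20 (113.150.96.0 - 113.150.111.255) -> Router G
More-specific entries that do NOT match:
  113.150.96.12/30 (113.150.96.12 - 113.150.96.15) does not contain 113.150.96.10
  113.150.96.64/26 (113.150.96.64 - 113.150.96.127) does not contain 113.150.96.10
  113.150.97.0/25 (113.150.97.0 - 113.150.97.127) does not contain 113.150.96.10
  113.150.104.0/25 (113.150.104.0 - 113.150.104.127) does not contain 113.150.96.10
  113.150.32.0/21 (113.150.32.0 - 113.150.39.255) does not contain 113.150.96.10
Longest matching prefix is /20 -> next hop Router G.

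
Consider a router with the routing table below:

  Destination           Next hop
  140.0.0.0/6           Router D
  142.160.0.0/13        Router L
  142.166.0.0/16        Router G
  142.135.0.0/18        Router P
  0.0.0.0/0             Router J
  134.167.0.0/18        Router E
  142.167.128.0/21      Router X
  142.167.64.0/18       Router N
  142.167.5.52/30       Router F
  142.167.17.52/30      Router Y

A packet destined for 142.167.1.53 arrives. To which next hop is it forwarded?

Routes whose prefix contains 142.167.1.53:
  0.0.0.0/0 (default, matches everything) -> Router J
  140.0.0.0/6 (140.0.0.0 - 143.255.255.255) -> Router D
  142.160.0.0/13 (142.160.0.0 - 142.167.255.255) -> Router L
More-specific entries that do NOT match:
  142.167.5.52/30 (142.167.5.52 - 142.167.5.55) does not contain 142.167.1.53
  142.167.17.52/30 (142.167.17.52 - 142.167.17.55) does not contain 142.167.1.53
  142.167.128.0/21 (142.167.128.0 - 142.167.135.255) does not contain 142.167.1.53
  142.135.0.0/18 (142.135.0.0 - 142.135.63.255) does not contain 142.167.1.53
  134.167.0.0/18 (134.167.0.0 - 134.167.63.255) does not contain 142.167.1.53
  142.167.64.0/18 (142.167.64.0 - 142.167.127.255) does not contain 142.167.1.53
  142.166.0.0/16 (142.166.0.0 - 142.166.255.255) does not contain 142.167.1.53
Longest matching prefix is /13 -> next hop Router L.

Router L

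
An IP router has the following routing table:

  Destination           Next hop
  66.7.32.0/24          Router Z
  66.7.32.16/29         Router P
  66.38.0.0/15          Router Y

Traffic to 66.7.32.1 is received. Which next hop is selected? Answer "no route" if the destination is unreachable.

Router Z

Routes whose prefix contains 66.7.32.1:
  66.7.32.0/24 (66.7.32.0 - 66.7.32.255) -> Router Z
More-specific entries that do NOT match:
  66.7.32.16/29 (66.7.32.16 - 66.7.32.23) does not contain 66.7.32.1
Longest matching prefix is /24 -> next hop Router Z.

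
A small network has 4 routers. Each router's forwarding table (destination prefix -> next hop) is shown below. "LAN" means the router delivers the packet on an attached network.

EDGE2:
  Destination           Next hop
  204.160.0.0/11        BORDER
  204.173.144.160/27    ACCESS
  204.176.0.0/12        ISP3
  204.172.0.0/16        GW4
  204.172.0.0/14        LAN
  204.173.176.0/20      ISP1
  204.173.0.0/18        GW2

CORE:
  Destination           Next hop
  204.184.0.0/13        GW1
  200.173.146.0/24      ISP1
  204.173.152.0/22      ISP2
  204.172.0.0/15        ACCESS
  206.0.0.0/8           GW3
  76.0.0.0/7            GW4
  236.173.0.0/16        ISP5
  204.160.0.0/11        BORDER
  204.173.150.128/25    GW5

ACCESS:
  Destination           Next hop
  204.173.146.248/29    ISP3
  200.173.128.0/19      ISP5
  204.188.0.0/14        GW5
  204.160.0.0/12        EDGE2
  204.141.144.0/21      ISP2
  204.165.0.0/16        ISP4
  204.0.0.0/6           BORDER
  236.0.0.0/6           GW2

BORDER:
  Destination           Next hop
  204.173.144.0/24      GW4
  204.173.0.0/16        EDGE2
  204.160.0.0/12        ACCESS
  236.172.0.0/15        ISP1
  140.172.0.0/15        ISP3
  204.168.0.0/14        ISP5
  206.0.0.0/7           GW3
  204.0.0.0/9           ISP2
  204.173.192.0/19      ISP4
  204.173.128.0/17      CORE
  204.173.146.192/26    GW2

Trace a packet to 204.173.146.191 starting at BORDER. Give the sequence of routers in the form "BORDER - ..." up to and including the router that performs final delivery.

At BORDER: longest match for 204.173.146.191 is 204.173.128.0/17 -> CORE
At CORE: longest match for 204.173.146.191 is 204.172.0.0/15 -> ACCESS
At ACCESS: longest match for 204.173.146.191 is 204.160.0.0/12 -> EDGE2
At EDGE2: longest match for 204.173.146.191 is 204.172.0.0/14 -> LAN

BORDER - CORE - ACCESS - EDGE2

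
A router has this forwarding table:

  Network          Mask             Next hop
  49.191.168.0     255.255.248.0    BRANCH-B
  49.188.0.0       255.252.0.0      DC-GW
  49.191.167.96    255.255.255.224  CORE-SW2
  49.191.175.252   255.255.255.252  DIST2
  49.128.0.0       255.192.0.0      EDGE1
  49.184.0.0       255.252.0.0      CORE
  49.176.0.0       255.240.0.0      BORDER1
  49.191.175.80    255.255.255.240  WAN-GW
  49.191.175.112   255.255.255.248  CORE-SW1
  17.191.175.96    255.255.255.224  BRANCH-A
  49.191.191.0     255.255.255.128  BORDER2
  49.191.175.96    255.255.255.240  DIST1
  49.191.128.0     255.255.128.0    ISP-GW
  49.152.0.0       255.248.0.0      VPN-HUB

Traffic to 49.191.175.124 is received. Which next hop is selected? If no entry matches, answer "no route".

Routes whose prefix contains 49.191.175.124:
  49.128.0.0/10 (49.128.0.0 - 49.191.255.255) -> EDGE1
  49.176.0.0/12 (49.176.0.0 - 49.191.255.255) -> BORDER1
  49.188.0.0/14 (49.188.0.0 - 49.191.255.255) -> DC-GW
  49.191.128.0/17 (49.191.128.0 - 49.191.255.255) -> ISP-GW
  49.191.168.0/21 (49.191.168.0 - 49.191.175.255) -> BRANCH-B
More-specific entries that do NOT match:
  49.191.175.252/30 (49.191.175.252 - 49.191.175.255) does not contain 49.191.175.124
  49.191.175.112/29 (49.191.175.112 - 49.191.175.119) does not contain 49.191.175.124
  49.191.175.80/28 (49.191.175.80 - 49.191.175.95) does not contain 49.191.175.124
  49.191.175.96/28 (49.191.175.96 - 49.191.175.111) does not contain 49.191.175.124
  49.191.167.96/27 (49.191.167.96 - 49.191.167.127) does not contain 49.191.175.124
  17.191.175.96/27 (17.191.175.96 - 17.191.175.127) does not contain 49.191.175.124
  49.191.191.0/25 (49.191.191.0 - 49.191.191.127) does not contain 49.191.175.124
Longest matching prefix is /21 -> next hop BRANCH-B.

BRANCH-B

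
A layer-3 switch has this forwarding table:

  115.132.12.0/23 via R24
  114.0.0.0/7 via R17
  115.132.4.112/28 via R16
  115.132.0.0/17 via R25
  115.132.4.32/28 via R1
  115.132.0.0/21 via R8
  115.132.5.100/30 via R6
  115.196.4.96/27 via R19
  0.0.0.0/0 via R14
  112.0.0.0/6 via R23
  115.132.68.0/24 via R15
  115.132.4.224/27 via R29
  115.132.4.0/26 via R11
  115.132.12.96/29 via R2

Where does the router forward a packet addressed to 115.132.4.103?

R8

Routes whose prefix contains 115.132.4.103:
  0.0.0.0/0 (default, matches everything) -> R14
  112.0.0.0/6 (112.0.0.0 - 115.255.255.255) -> R23
  114.0.0.0/7 (114.0.0.0 - 115.255.255.255) -> R17
  115.132.0.0/17 (115.132.0.0 - 115.132.127.255) -> R25
  115.132.0.0/21 (115.132.0.0 - 115.132.7.255) -> R8
More-specific entries that do NOT match:
  115.132.5.100/30 (115.132.5.100 - 115.132.5.103) does not contain 115.132.4.103
  115.132.12.96/29 (115.132.12.96 - 115.132.12.103) does not contain 115.132.4.103
  115.132.4.112/28 (115.132.4.112 - 115.132.4.127) does not contain 115.132.4.103
  115.132.4.32/28 (115.132.4.32 - 115.132.4.47) does not contain 115.132.4.103
  115.196.4.96/27 (115.196.4.96 - 115.196.4.127) does not contain 115.132.4.103
  115.132.4.224/27 (115.132.4.224 - 115.132.4.255) does not contain 115.132.4.103
  115.132.4.0/26 (115.132.4.0 - 115.132.4.63) does not contain 115.132.4.103
  115.132.68.0/24 (115.132.68.0 - 115.132.68.255) does not contain 115.132.4.103
  115.132.12.0/23 (115.132.12.0 - 115.132.13.255) does not contain 115.132.4.103
Longest matching prefix is /21 -> next hop R8.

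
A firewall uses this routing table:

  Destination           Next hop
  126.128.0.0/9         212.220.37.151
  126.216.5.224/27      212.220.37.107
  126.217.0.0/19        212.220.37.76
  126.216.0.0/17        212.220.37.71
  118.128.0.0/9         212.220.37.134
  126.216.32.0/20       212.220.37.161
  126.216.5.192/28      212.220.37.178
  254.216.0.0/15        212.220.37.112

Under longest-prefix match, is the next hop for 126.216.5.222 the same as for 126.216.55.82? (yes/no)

yes

126.216.5.222: longest match 126.216.0.0/17 -> 212.220.37.71
126.216.55.82: longest match 126.216.0.0/17 -> 212.220.37.71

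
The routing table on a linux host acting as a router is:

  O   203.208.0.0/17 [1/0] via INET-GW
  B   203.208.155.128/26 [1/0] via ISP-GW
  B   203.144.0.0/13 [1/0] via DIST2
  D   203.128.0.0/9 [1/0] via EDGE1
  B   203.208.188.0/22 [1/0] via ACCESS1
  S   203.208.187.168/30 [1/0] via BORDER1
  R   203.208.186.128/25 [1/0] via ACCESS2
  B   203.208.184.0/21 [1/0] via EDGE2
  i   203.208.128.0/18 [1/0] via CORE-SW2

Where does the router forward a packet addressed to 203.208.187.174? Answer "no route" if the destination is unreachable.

EDGE2

Routes whose prefix contains 203.208.187.174:
  203.128.0.0/9 (203.128.0.0 - 203.255.255.255) -> EDGE1
  203.208.128.0/18 (203.208.128.0 - 203.208.191.255) -> CORE-SW2
  203.208.184.0/21 (203.208.184.0 - 203.208.191.255) -> EDGE2
More-specific entries that do NOT match:
  203.208.187.168/30 (203.208.187.168 - 203.208.187.171) does not contain 203.208.187.174
  203.208.155.128/26 (203.208.155.128 - 203.208.155.191) does not contain 203.208.187.174
  203.208.186.128/25 (203.208.186.128 - 203.208.186.255) does not contain 203.208.187.174
  203.208.188.0/22 (203.208.188.0 - 203.208.191.255) does not contain 203.208.187.174
Longest matching prefix is /21 -> next hop EDGE2.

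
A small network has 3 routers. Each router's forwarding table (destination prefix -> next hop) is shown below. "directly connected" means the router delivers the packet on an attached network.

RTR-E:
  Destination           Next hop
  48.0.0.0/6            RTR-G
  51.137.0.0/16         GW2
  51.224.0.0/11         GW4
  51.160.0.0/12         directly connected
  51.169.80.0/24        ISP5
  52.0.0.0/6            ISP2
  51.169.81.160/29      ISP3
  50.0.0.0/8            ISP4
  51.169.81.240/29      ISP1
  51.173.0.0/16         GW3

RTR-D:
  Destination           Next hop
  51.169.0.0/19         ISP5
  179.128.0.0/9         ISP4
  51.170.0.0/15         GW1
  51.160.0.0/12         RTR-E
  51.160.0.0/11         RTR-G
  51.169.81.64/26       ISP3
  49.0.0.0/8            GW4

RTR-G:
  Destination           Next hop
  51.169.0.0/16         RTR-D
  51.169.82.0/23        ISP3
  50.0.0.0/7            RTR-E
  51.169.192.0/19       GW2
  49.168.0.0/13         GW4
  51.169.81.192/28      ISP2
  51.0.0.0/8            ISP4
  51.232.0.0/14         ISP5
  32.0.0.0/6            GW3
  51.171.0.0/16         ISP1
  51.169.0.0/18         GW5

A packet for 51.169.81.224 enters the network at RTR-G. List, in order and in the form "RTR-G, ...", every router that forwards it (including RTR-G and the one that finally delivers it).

RTR-G, RTR-D, RTR-E

At RTR-G: longest match for 51.169.81.224 is 51.169.0.0/16 -> RTR-D
At RTR-D: longest match for 51.169.81.224 is 51.160.0.0/12 -> RTR-E
At RTR-E: longest match for 51.169.81.224 is 51.160.0.0/12 -> directly connected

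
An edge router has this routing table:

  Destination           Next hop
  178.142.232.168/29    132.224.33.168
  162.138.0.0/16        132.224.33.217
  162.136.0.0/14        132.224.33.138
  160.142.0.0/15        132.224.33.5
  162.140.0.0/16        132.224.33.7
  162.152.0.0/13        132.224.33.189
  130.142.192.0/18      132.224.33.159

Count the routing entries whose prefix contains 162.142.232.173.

No listed prefix contains 162.142.232.173.
Total matching entries: 0.

0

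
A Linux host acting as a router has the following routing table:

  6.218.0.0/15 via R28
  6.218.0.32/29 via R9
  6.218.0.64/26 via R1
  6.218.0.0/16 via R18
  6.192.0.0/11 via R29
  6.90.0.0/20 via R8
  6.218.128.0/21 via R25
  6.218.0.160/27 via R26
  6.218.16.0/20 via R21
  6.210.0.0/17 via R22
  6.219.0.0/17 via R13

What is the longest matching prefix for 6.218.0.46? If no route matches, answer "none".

6.218.0.0/16

Entries matching 6.218.0.46:
  6.192.0.0/11 (6.192.0.0 - 6.223.255.255)
  6.218.0.0/15 (6.218.0.0 - 6.219.255.255)
  6.218.0.0/16 (6.218.0.0 - 6.218.255.255)
Most specific is 6.218.0.0/16.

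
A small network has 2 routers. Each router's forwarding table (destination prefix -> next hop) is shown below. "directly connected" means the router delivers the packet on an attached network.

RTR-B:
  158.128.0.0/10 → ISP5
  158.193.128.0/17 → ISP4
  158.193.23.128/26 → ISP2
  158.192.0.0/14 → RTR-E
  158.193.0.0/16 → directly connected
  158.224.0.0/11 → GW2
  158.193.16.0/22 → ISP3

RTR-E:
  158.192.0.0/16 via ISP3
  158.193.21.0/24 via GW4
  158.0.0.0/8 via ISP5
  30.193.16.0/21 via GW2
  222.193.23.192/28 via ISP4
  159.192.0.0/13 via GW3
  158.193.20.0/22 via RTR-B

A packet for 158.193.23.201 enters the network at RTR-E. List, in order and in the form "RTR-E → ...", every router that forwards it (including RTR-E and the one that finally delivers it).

RTR-E → RTR-B

At RTR-E: longest match for 158.193.23.201 is 158.193.20.0/22 -> RTR-B
At RTR-B: longest match for 158.193.23.201 is 158.193.0.0/16 -> directly connected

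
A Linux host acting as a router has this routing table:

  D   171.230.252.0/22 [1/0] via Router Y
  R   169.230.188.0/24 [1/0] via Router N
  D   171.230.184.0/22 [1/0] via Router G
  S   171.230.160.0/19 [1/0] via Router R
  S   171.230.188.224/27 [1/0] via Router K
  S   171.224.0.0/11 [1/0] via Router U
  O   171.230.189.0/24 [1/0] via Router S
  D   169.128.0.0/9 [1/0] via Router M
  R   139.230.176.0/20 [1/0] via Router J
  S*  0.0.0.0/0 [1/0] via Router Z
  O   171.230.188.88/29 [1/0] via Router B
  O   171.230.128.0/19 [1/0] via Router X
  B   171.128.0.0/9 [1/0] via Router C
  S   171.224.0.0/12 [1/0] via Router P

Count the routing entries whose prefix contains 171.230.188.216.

5

Prefixes containing 171.230.188.216:
  0.0.0.0/0 (default, matches everything)
  171.128.0.0/9 (171.128.0.0 - 171.255.255.255)
  171.224.0.0/11 (171.224.0.0 - 171.255.255.255)
  171.224.0.0/12 (171.224.0.0 - 171.239.255.255)
  171.230.160.0/19 (171.230.160.0 - 171.230.191.255)
Total matching entries: 5.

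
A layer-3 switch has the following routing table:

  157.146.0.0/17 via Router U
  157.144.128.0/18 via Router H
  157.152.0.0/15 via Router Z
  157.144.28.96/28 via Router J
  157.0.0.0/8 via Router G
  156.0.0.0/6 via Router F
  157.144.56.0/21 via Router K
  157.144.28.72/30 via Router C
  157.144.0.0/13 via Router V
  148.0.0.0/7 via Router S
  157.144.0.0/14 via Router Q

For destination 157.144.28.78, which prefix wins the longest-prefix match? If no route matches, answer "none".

Entries matching 157.144.28.78:
  156.0.0.0/6 (156.0.0.0 - 159.255.255.255)
  157.0.0.0/8 (157.0.0.0 - 157.255.255.255)
  157.144.0.0/13 (157.144.0.0 - 157.151.255.255)
  157.144.0.0/14 (157.144.0.0 - 157.147.255.255)
Most specific is 157.144.0.0/14.

157.144.0.0/14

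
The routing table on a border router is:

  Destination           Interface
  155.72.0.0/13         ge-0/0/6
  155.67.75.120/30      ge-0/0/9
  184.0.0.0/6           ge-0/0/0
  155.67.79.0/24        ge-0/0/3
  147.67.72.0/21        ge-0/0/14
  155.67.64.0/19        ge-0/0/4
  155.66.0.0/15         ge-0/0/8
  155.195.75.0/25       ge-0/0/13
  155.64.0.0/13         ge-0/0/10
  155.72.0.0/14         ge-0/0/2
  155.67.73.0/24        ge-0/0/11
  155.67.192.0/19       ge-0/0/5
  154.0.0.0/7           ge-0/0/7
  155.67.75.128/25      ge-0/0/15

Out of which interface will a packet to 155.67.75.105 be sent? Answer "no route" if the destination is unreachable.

Routes whose prefix contains 155.67.75.105:
  154.0.0.0/7 (154.0.0.0 - 155.255.255.255) -> ge-0/0/7
  155.64.0.0/13 (155.64.0.0 - 155.71.255.255) -> ge-0/0/10
  155.66.0.0/15 (155.66.0.0 - 155.67.255.255) -> ge-0/0/8
  155.67.64.0/19 (155.67.64.0 - 155.67.95.255) -> ge-0/0/4
More-specific entries that do NOT match:
  155.67.75.120/30 (155.67.75.120 - 155.67.75.123) does not contain 155.67.75.105
  155.195.75.0/25 (155.195.75.0 - 155.195.75.127) does not contain 155.67.75.105
  155.67.75.128/25 (155.67.75.128 - 155.67.75.255) does not contain 155.67.75.105
  155.67.79.0/24 (155.67.79.0 - 155.67.79.255) does not contain 155.67.75.105
  155.67.73.0/24 (155.67.73.0 - 155.67.73.255) does not contain 155.67.75.105
  147.67.72.0/21 (147.67.72.0 - 147.67.79.255) does not contain 155.67.75.105
Longest matching prefix is /19 -> interface ge-0/0/4.

ge-0/0/4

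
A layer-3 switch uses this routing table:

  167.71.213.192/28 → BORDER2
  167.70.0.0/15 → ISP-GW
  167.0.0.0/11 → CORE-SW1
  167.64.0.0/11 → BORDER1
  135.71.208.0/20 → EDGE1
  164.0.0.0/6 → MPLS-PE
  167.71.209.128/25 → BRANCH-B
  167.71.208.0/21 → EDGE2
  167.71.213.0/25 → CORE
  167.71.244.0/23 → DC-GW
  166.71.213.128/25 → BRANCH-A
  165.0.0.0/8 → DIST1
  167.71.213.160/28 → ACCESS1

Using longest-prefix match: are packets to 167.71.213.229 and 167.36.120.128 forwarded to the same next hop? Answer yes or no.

no

167.71.213.229: longest match 167.71.208.0/21 -> EDGE2
167.36.120.128: longest match 164.0.0.0/6 -> MPLS-PE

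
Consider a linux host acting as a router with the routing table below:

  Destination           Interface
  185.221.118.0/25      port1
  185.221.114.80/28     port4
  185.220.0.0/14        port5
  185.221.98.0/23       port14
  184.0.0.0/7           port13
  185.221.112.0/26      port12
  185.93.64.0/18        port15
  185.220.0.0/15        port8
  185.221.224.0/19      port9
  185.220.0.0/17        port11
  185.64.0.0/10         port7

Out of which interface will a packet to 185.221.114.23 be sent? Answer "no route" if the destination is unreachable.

Routes whose prefix contains 185.221.114.23:
  184.0.0.0/7 (184.0.0.0 - 185.255.255.255) -> port13
  185.220.0.0/14 (185.220.0.0 - 185.223.255.255) -> port5
  185.220.0.0/15 (185.220.0.0 - 185.221.255.255) -> port8
More-specific entries that do NOT match:
  185.221.114.80/28 (185.221.114.80 - 185.221.114.95) does not contain 185.221.114.23
  185.221.112.0/26 (185.221.112.0 - 185.221.112.63) does not contain 185.221.114.23
  185.221.118.0/25 (185.221.118.0 - 185.221.118.127) does not contain 185.221.114.23
  185.221.98.0/23 (185.221.98.0 - 185.221.99.255) does not contain 185.221.114.23
  185.221.224.0/19 (185.221.224.0 - 185.221.255.255) does not contain 185.221.114.23
  185.93.64.0/18 (185.93.64.0 - 185.93.127.255) does not contain 185.221.114.23
  185.220.0.0/17 (185.220.0.0 - 185.220.127.255) does not contain 185.221.114.23
Longest matching prefix is /15 -> interface port8.

port8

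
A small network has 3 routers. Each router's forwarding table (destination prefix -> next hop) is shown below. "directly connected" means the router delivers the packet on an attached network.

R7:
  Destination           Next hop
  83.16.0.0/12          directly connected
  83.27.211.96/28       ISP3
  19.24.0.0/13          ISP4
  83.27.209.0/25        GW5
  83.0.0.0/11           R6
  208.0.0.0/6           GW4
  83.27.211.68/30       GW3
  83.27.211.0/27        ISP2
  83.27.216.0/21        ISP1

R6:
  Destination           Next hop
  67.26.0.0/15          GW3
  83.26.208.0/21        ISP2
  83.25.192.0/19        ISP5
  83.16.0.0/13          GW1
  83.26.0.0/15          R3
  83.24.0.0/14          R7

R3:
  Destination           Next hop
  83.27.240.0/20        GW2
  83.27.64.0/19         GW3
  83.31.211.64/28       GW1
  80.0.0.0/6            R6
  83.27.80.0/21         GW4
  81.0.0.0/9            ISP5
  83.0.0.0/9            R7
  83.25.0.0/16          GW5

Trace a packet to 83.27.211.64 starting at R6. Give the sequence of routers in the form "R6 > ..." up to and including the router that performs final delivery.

At R6: longest match for 83.27.211.64 is 83.26.0.0/15 -> R3
At R3: longest match for 83.27.211.64 is 83.0.0.0/9 -> R7
At R7: longest match for 83.27.211.64 is 83.16.0.0/12 -> directly connected

R6 > R3 > R7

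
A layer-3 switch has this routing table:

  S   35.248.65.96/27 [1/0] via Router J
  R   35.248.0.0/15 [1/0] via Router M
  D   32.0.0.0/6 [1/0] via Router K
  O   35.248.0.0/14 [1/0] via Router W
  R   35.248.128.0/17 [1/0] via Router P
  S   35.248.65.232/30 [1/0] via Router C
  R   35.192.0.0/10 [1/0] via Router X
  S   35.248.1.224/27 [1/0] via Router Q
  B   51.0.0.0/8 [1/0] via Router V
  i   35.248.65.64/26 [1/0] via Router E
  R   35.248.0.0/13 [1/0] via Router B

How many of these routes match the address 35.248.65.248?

5

Prefixes containing 35.248.65.248:
  32.0.0.0/6 (32.0.0.0 - 35.255.255.255)
  35.192.0.0/10 (35.192.0.0 - 35.255.255.255)
  35.248.0.0/13 (35.248.0.0 - 35.255.255.255)
  35.248.0.0/14 (35.248.0.0 - 35.251.255.255)
  35.248.0.0/15 (35.248.0.0 - 35.249.255.255)
Total matching entries: 5.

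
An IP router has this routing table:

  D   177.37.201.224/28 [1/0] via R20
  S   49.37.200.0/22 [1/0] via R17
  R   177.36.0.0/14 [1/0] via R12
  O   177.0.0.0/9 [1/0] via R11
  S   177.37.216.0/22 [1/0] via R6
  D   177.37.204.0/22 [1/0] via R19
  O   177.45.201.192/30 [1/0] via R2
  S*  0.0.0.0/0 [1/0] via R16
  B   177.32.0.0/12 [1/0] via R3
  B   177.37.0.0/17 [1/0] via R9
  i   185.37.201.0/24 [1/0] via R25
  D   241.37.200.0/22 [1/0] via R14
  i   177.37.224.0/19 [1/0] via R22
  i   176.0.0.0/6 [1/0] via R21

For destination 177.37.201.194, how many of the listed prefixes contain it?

Prefixes containing 177.37.201.194:
  0.0.0.0/0 (default, matches everything)
  176.0.0.0/6 (176.0.0.0 - 179.255.255.255)
  177.0.0.0/9 (177.0.0.0 - 177.127.255.255)
  177.32.0.0/12 (177.32.0.0 - 177.47.255.255)
  177.36.0.0/14 (177.36.0.0 - 177.39.255.255)
Total matching entries: 5.

5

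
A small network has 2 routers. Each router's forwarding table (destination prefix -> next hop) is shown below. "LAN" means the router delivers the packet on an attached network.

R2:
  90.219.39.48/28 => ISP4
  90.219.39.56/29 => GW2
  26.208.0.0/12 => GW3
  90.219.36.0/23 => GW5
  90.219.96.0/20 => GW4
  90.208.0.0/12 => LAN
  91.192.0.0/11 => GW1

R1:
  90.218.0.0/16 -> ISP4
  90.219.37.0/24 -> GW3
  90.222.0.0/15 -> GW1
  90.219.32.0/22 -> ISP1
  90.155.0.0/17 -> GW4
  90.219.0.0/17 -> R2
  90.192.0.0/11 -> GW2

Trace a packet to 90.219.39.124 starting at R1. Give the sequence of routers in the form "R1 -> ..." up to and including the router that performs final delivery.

R1 -> R2

At R1: longest match for 90.219.39.124 is 90.219.0.0/17 -> R2
At R2: longest match for 90.219.39.124 is 90.208.0.0/12 -> LAN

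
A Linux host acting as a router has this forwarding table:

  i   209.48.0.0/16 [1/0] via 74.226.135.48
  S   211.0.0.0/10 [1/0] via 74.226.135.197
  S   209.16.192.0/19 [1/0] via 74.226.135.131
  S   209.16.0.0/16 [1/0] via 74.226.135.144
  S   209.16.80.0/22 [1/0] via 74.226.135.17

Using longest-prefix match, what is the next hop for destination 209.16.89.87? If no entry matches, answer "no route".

74.226.135.144

Routes whose prefix contains 209.16.89.87:
  209.16.0.0/16 (209.16.0.0 - 209.16.255.255) -> 74.226.135.144
More-specific entries that do NOT match:
  209.16.80.0/22 (209.16.80.0 - 209.16.83.255) does not contain 209.16.89.87
  209.16.192.0/19 (209.16.192.0 - 209.16.223.255) does not contain 209.16.89.87
Longest matching prefix is /16 -> next hop 74.226.135.144.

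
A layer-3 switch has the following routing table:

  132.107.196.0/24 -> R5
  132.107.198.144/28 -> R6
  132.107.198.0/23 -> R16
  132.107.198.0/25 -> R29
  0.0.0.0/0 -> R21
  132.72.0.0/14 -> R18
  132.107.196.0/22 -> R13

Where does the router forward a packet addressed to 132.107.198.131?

R16

Routes whose prefix contains 132.107.198.131:
  0.0.0.0/0 (default, matches everything) -> R21
  132.107.196.0/22 (132.107.196.0 - 132.107.199.255) -> R13
  132.107.198.0/23 (132.107.198.0 - 132.107.199.255) -> R16
More-specific entries that do NOT match:
  132.107.198.144/28 (132.107.198.144 - 132.107.198.159) does not contain 132.107.198.131
  132.107.198.0/25 (132.107.198.0 - 132.107.198.127) does not contain 132.107.198.131
  132.107.196.0/24 (132.107.196.0 - 132.107.196.255) does not contain 132.107.198.131
Longest matching prefix is /23 -> next hop R16.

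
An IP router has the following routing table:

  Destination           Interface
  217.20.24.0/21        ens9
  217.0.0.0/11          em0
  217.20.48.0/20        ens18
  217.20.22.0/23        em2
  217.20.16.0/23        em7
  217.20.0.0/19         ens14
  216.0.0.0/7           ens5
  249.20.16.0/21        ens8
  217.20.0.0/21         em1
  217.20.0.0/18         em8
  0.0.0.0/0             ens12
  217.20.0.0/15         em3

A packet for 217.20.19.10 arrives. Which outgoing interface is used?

ens14

Routes whose prefix contains 217.20.19.10:
  0.0.0.0/0 (default, matches everything) -> ens12
  216.0.0.0/7 (216.0.0.0 - 217.255.255.255) -> ens5
  217.0.0.0/11 (217.0.0.0 - 217.31.255.255) -> em0
  217.20.0.0/15 (217.20.0.0 - 217.21.255.255) -> em3
  217.20.0.0/18 (217.20.0.0 - 217.20.63.255) -> em8
  217.20.0.0/19 (217.20.0.0 - 217.20.31.255) -> ens14
More-specific entries that do NOT match:
  217.20.22.0/23 (217.20.22.0 - 217.20.23.255) does not contain 217.20.19.10
  217.20.16.0/23 (217.20.16.0 - 217.20.17.255) does not contain 217.20.19.10
  217.20.24.0/21 (217.20.24.0 - 217.20.31.255) does not contain 217.20.19.10
  249.20.16.0/21 (249.20.16.0 - 249.20.23.255) does not contain 217.20.19.10
  217.20.0.0/21 (217.20.0.0 - 217.20.7.255) does not contain 217.20.19.10
  217.20.48.0/20 (217.20.48.0 - 217.20.63.255) does not contain 217.20.19.10
Longest matching prefix is /19 -> interface ens14.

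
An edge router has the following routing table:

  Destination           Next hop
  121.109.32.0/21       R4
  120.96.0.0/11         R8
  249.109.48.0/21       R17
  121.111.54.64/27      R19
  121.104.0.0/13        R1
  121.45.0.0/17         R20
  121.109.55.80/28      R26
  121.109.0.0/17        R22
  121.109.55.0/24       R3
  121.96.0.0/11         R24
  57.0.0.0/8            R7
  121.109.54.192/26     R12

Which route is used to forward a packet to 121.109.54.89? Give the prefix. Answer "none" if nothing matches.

Entries matching 121.109.54.89:
  121.96.0.0/11 (121.96.0.0 - 121.127.255.255)
  121.104.0.0/13 (121.104.0.0 - 121.111.255.255)
  121.109.0.0/17 (121.109.0.0 - 121.109.127.255)
Most specific is 121.109.0.0/17.

121.109.0.0/17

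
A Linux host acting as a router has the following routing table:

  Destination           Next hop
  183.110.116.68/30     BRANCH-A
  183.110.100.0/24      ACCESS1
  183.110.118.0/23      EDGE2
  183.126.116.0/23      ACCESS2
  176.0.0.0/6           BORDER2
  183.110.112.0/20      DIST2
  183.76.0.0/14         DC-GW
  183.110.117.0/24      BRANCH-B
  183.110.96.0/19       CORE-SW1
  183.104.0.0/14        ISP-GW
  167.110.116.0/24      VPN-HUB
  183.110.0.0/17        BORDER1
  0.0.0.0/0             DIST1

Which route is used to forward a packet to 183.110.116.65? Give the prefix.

Entries matching 183.110.116.65:
  0.0.0.0/0 (default, matches everything)
  183.110.0.0/17 (183.110.0.0 - 183.110.127.255)
  183.110.96.0/19 (183.110.96.0 - 183.110.127.255)
  183.110.112.0/20 (183.110.112.0 - 183.110.127.255)
Most specific is 183.110.112.0/20.

183.110.112.0/20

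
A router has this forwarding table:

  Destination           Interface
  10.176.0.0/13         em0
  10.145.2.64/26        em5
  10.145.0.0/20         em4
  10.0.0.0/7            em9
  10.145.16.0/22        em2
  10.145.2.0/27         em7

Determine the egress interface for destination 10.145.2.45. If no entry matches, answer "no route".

Routes whose prefix contains 10.145.2.45:
  10.0.0.0/7 (10.0.0.0 - 11.255.255.255) -> em9
  10.145.0.0/20 (10.145.0.0 - 10.145.15.255) -> em4
More-specific entries that do NOT match:
  10.145.2.0/27 (10.145.2.0 - 10.145.2.31) does not contain 10.145.2.45
  10.145.2.64/26 (10.145.2.64 - 10.145.2.127) does not contain 10.145.2.45
  10.145.16.0/22 (10.145.16.0 - 10.145.19.255) does not contain 10.145.2.45
Longest matching prefix is /20 -> interface em4.

em4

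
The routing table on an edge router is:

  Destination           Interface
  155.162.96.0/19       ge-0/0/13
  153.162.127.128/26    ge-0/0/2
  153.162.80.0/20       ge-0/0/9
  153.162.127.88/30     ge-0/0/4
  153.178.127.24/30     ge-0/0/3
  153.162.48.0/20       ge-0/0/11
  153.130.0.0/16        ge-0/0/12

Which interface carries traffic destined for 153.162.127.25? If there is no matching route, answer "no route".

No entry's prefix contains 153.162.127.25; there is no default route.

no route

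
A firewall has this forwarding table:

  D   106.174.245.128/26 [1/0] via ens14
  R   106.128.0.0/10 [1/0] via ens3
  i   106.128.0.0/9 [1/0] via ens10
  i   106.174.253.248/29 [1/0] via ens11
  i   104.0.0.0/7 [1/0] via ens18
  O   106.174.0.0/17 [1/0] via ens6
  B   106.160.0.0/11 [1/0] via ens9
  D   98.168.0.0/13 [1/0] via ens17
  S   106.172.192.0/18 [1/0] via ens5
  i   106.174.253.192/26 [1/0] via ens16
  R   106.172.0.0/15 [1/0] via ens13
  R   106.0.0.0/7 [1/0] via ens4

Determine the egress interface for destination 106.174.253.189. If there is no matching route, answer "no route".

Routes whose prefix contains 106.174.253.189:
  106.0.0.0/7 (106.0.0.0 - 107.255.255.255) -> ens4
  106.128.0.0/9 (106.128.0.0 - 106.255.255.255) -> ens10
  106.128.0.0/10 (106.128.0.0 - 106.191.255.255) -> ens3
  106.160.0.0/11 (106.160.0.0 - 106.191.255.255) -> ens9
More-specific entries that do NOT match:
  106.174.253.248/29 (106.174.253.248 - 106.174.253.255) does not contain 106.174.253.189
  106.174.245.128/26 (106.174.245.128 - 106.174.245.191) does not contain 106.174.253.189
  106.174.253.192/26 (106.174.253.192 - 106.174.253.255) does not contain 106.174.253.189
  106.172.192.0/18 (106.172.192.0 - 106.172.255.255) does not contain 106.174.253.189
  106.174.0.0/17 (106.174.0.0 - 106.174.127.255) does not contain 106.174.253.189
  106.172.0.0/15 (106.172.0.0 - 106.173.255.255) does not contain 106.174.253.189
  98.168.0.0/13 (98.168.0.0 - 98.175.255.255) does not contain 106.174.253.189
Longest matching prefix is /11 -> interface ens9.

ens9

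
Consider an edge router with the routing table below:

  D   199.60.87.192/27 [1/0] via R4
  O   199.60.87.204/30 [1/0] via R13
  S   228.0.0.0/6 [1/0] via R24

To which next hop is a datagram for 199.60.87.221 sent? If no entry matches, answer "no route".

Routes whose prefix contains 199.60.87.221:
  199.60.87.192/27 (199.60.87.192 - 199.60.87.223) -> R4
More-specific entries that do NOT match:
  199.60.87.204/30 (199.60.87.204 - 199.60.87.207) does not contain 199.60.87.221
Longest matching prefix is /27 -> next hop R4.

R4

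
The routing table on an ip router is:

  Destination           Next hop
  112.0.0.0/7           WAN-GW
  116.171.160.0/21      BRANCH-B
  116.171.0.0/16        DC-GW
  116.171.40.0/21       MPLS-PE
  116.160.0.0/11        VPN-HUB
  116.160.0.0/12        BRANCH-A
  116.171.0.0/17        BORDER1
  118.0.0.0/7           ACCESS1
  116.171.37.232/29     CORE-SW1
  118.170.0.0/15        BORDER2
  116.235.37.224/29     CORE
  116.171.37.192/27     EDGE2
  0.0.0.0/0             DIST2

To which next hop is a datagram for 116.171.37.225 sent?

Routes whose prefix contains 116.171.37.225:
  0.0.0.0/0 (default, matches everything) -> DIST2
  116.160.0.0/11 (116.160.0.0 - 116.191.255.255) -> VPN-HUB
  116.160.0.0/12 (116.160.0.0 - 116.175.255.255) -> BRANCH-A
  116.171.0.0/16 (116.171.0.0 - 116.171.255.255) -> DC-GW
  116.171.0.0/17 (116.171.0.0 - 116.171.127.255) -> BORDER1
More-specific entries that do NOT match:
  116.171.37.232/29 (116.171.37.232 - 116.171.37.239) does not contain 116.171.37.225
  116.235.37.224/29 (116.235.37.224 - 116.235.37.231) does not contain 116.171.37.225
  116.171.37.192/27 (116.171.37.192 - 116.171.37.223) does not contain 116.171.37.225
  116.171.160.0/21 (116.171.160.0 - 116.171.167.255) does not contain 116.171.37.225
  116.171.40.0/21 (116.171.40.0 - 116.171.47.255) does not contain 116.171.37.225
Longest matching prefix is /17 -> next hop BORDER1.

BORDER1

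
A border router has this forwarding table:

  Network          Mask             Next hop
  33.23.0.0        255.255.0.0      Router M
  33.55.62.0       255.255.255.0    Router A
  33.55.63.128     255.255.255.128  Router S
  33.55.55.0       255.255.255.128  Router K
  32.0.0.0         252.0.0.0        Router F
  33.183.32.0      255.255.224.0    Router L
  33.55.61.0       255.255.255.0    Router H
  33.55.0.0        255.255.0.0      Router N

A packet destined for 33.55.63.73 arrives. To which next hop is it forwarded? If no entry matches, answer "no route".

Router N

Routes whose prefix contains 33.55.63.73:
  32.0.0.0/6 (32.0.0.0 - 35.255.255.255) -> Router F
  33.55.0.0/16 (33.55.0.0 - 33.55.255.255) -> Router N
More-specific entries that do NOT match:
  33.55.63.128/25 (33.55.63.128 - 33.55.63.255) does not contain 33.55.63.73
  33.55.55.0/25 (33.55.55.0 - 33.55.55.127) does not contain 33.55.63.73
  33.55.62.0/24 (33.55.62.0 - 33.55.62.255) does not contain 33.55.63.73
  33.55.61.0/24 (33.55.61.0 - 33.55.61.255) does not contain 33.55.63.73
  33.183.32.0/19 (33.183.32.0 - 33.183.63.255) does not contain 33.55.63.73
Longest matching prefix is /16 -> next hop Router N.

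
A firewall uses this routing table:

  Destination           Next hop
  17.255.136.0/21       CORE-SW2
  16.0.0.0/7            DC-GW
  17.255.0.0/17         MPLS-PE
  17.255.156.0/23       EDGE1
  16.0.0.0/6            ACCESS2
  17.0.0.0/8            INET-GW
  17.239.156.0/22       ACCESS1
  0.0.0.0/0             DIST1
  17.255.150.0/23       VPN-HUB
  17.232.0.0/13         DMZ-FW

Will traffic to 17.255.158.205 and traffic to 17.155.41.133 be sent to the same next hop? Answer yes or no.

17.255.158.205: longest match 17.0.0.0/8 -> INET-GW
17.155.41.133: longest match 17.0.0.0/8 -> INET-GW

yes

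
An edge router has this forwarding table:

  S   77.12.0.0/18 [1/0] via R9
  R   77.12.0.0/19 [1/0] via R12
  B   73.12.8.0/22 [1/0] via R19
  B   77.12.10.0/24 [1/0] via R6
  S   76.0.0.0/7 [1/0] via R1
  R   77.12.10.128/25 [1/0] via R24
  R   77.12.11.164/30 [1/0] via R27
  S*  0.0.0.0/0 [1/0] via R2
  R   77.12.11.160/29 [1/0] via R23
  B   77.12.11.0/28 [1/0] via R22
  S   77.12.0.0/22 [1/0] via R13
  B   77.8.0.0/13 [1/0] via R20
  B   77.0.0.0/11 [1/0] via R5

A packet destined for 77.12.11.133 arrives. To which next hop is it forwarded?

Routes whose prefix contains 77.12.11.133:
  0.0.0.0/0 (default, matches everything) -> R2
  76.0.0.0/7 (76.0.0.0 - 77.255.255.255) -> R1
  77.0.0.0/11 (77.0.0.0 - 77.31.255.255) -> R5
  77.8.0.0/13 (77.8.0.0 - 77.15.255.255) -> R20
  77.12.0.0/18 (77.12.0.0 - 77.12.63.255) -> R9
  77.12.0.0/19 (77.12.0.0 - 77.12.31.255) -> R12
More-specific entries that do NOT match:
  77.12.11.164/30 (77.12.11.164 - 77.12.11.167) does not contain 77.12.11.133
  77.12.11.160/29 (77.12.11.160 - 77.12.11.167) does not contain 77.12.11.133
  77.12.11.0/28 (77.12.11.0 - 77.12.11.15) does not contain 77.12.11.133
  77.12.10.128/25 (77.12.10.128 - 77.12.10.255) does not contain 77.12.11.133
  77.12.10.0/24 (77.12.10.0 - 77.12.10.255) does not contain 77.12.11.133
  73.12.8.0/22 (73.12.8.0 - 73.12.11.255) does not contain 77.12.11.133
  77.12.0.0/22 (77.12.0.0 - 77.12.3.255) does not contain 77.12.11.133
Longest matching prefix is /19 -> next hop R12.

R12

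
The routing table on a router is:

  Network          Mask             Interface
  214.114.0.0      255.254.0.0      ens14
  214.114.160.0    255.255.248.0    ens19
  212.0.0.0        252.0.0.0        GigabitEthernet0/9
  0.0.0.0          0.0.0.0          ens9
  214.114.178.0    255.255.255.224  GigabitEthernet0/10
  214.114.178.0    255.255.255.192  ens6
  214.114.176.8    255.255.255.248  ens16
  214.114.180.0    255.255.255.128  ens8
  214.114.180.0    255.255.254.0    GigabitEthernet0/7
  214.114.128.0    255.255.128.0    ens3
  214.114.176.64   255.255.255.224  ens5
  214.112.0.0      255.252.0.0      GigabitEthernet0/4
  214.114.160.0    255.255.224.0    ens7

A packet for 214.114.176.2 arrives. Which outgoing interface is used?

ens7

Routes whose prefix contains 214.114.176.2:
  0.0.0.0/0 (default, matches everything) -> ens9
  212.0.0.0/6 (212.0.0.0 - 215.255.255.255) -> GigabitEthernet0/9
  214.112.0.0/14 (214.112.0.0 - 214.115.255.255) -> GigabitEthernet0/4
  214.114.0.0/15 (214.114.0.0 - 214.115.255.255) -> ens14
  214.114.128.0/17 (214.114.128.0 - 214.114.255.255) -> ens3
  214.114.160.0/19 (214.114.160.0 - 214.114.191.255) -> ens7
More-specific entries that do NOT match:
  214.114.176.8/29 (214.114.176.8 - 214.114.176.15) does not contain 214.114.176.2
  214.114.178.0/27 (214.114.178.0 - 214.114.178.31) does not contain 214.114.176.2
  214.114.176.64/27 (214.114.176.64 - 214.114.176.95) does not contain 214.114.176.2
  214.114.178.0/26 (214.114.178.0 - 214.114.178.63) does not contain 214.114.176.2
  214.114.180.0/25 (214.114.180.0 - 214.114.180.127) does not contain 214.114.176.2
  214.114.180.0/23 (214.114.180.0 - 214.114.181.255) does not contain 214.114.176.2
  214.114.160.0/21 (214.114.160.0 - 214.114.167.255) does not contain 214.114.176.2
Longest matching prefix is /19 -> interface ens7.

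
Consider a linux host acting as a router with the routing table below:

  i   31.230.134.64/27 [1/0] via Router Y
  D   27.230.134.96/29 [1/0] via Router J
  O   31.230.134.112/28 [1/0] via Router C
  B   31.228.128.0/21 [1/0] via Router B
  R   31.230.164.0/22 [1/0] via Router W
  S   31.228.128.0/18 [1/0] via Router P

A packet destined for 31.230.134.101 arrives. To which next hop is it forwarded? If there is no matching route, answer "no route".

No entry's prefix contains 31.230.134.101; there is no default route.

no route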